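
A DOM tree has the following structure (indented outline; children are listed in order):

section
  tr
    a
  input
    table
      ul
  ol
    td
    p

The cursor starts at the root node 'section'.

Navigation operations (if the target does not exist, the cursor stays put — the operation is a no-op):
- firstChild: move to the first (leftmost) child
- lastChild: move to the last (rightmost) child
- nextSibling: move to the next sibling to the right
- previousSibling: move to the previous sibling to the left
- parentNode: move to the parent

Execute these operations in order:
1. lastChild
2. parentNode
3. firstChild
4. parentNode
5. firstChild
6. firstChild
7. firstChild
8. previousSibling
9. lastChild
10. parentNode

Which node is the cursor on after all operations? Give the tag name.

After 1 (lastChild): ol
After 2 (parentNode): section
After 3 (firstChild): tr
After 4 (parentNode): section
After 5 (firstChild): tr
After 6 (firstChild): a
After 7 (firstChild): a (no-op, stayed)
After 8 (previousSibling): a (no-op, stayed)
After 9 (lastChild): a (no-op, stayed)
After 10 (parentNode): tr

Answer: tr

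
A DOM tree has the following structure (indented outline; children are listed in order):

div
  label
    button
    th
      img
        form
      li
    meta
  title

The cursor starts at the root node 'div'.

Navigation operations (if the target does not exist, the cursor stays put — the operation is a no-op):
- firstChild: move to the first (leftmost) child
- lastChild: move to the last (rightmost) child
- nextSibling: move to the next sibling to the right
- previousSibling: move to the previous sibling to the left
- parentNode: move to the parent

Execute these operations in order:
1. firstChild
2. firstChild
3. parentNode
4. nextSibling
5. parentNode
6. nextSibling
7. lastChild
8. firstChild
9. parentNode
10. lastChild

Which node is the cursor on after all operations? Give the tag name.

After 1 (firstChild): label
After 2 (firstChild): button
After 3 (parentNode): label
After 4 (nextSibling): title
After 5 (parentNode): div
After 6 (nextSibling): div (no-op, stayed)
After 7 (lastChild): title
After 8 (firstChild): title (no-op, stayed)
After 9 (parentNode): div
After 10 (lastChild): title

Answer: title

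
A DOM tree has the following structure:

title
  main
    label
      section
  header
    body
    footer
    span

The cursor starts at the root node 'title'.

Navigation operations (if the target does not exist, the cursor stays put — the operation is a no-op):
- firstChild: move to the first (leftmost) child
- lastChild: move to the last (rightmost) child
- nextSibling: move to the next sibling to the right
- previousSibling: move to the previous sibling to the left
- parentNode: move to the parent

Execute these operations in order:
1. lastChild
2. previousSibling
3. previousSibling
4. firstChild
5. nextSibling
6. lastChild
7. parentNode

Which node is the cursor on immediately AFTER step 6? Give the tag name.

Answer: section

Derivation:
After 1 (lastChild): header
After 2 (previousSibling): main
After 3 (previousSibling): main (no-op, stayed)
After 4 (firstChild): label
After 5 (nextSibling): label (no-op, stayed)
After 6 (lastChild): section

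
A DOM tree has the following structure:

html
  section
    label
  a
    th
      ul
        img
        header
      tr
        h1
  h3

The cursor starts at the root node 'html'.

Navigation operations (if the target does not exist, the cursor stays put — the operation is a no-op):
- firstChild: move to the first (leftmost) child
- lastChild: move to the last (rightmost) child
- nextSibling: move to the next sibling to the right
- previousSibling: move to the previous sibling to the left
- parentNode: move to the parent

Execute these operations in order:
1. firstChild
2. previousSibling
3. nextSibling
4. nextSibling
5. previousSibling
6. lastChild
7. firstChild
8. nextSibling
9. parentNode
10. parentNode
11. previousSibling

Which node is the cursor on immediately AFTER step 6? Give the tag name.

After 1 (firstChild): section
After 2 (previousSibling): section (no-op, stayed)
After 3 (nextSibling): a
After 4 (nextSibling): h3
After 5 (previousSibling): a
After 6 (lastChild): th

Answer: th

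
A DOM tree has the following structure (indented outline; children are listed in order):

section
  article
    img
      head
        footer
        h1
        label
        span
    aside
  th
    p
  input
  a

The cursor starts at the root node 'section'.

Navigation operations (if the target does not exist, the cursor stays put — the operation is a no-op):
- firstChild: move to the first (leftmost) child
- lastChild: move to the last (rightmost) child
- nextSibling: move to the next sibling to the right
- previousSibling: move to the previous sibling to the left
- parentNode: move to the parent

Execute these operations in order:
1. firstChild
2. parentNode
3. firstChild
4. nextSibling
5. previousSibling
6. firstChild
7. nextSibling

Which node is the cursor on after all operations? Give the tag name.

After 1 (firstChild): article
After 2 (parentNode): section
After 3 (firstChild): article
After 4 (nextSibling): th
After 5 (previousSibling): article
After 6 (firstChild): img
After 7 (nextSibling): aside

Answer: aside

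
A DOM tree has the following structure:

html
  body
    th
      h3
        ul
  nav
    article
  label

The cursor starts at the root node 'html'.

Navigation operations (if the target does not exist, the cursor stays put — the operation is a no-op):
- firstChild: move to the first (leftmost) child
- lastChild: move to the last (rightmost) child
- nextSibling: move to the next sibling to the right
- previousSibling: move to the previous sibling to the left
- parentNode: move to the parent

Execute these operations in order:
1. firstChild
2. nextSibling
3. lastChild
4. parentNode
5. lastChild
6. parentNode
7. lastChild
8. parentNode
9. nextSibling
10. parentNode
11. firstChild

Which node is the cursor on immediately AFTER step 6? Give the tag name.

After 1 (firstChild): body
After 2 (nextSibling): nav
After 3 (lastChild): article
After 4 (parentNode): nav
After 5 (lastChild): article
After 6 (parentNode): nav

Answer: nav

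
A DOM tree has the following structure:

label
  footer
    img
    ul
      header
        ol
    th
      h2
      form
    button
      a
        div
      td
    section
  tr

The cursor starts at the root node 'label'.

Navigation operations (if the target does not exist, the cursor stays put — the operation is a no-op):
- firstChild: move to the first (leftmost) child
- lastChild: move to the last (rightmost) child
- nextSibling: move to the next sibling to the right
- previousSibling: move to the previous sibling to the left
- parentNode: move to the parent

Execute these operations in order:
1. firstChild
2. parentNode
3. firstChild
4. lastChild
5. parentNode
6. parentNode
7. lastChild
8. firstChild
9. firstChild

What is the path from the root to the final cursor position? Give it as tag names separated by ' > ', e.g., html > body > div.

Answer: label > tr

Derivation:
After 1 (firstChild): footer
After 2 (parentNode): label
After 3 (firstChild): footer
After 4 (lastChild): section
After 5 (parentNode): footer
After 6 (parentNode): label
After 7 (lastChild): tr
After 8 (firstChild): tr (no-op, stayed)
After 9 (firstChild): tr (no-op, stayed)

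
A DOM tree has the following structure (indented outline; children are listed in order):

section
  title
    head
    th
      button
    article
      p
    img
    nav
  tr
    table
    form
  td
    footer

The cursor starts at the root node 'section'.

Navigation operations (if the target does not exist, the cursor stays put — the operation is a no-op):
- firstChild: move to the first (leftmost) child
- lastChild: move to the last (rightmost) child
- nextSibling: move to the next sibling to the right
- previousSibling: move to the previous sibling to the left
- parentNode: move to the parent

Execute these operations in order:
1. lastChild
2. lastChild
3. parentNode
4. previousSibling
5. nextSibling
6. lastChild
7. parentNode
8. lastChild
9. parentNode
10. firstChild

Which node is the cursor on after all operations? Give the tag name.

After 1 (lastChild): td
After 2 (lastChild): footer
After 3 (parentNode): td
After 4 (previousSibling): tr
After 5 (nextSibling): td
After 6 (lastChild): footer
After 7 (parentNode): td
After 8 (lastChild): footer
After 9 (parentNode): td
After 10 (firstChild): footer

Answer: footer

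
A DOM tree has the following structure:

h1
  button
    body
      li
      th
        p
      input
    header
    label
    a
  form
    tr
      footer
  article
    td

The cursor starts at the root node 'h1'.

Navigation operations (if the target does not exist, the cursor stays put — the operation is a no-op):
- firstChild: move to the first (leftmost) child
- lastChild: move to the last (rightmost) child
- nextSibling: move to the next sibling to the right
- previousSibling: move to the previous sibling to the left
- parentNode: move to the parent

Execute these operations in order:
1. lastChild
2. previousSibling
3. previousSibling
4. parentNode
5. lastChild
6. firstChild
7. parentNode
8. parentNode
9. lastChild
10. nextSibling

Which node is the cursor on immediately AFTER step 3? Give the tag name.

Answer: button

Derivation:
After 1 (lastChild): article
After 2 (previousSibling): form
After 3 (previousSibling): button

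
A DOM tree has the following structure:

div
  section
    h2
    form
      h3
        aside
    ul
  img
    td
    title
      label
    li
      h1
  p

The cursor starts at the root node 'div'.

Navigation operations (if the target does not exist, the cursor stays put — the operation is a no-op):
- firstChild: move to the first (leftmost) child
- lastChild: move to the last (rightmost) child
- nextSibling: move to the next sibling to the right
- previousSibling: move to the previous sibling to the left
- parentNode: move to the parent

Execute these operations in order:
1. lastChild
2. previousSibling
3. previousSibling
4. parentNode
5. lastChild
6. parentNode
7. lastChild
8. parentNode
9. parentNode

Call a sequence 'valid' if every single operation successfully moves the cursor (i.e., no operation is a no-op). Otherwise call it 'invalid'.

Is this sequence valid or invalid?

Answer: invalid

Derivation:
After 1 (lastChild): p
After 2 (previousSibling): img
After 3 (previousSibling): section
After 4 (parentNode): div
After 5 (lastChild): p
After 6 (parentNode): div
After 7 (lastChild): p
After 8 (parentNode): div
After 9 (parentNode): div (no-op, stayed)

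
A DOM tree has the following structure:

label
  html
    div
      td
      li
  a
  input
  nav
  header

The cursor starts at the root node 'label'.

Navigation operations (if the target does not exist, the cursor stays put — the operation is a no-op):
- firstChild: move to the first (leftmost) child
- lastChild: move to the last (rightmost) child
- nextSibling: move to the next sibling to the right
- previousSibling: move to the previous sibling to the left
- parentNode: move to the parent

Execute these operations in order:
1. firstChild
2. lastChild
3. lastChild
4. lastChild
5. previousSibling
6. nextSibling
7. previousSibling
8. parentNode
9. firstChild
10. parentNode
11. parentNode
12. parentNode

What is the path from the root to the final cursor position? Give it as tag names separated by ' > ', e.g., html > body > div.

After 1 (firstChild): html
After 2 (lastChild): div
After 3 (lastChild): li
After 4 (lastChild): li (no-op, stayed)
After 5 (previousSibling): td
After 6 (nextSibling): li
After 7 (previousSibling): td
After 8 (parentNode): div
After 9 (firstChild): td
After 10 (parentNode): div
After 11 (parentNode): html
After 12 (parentNode): label

Answer: label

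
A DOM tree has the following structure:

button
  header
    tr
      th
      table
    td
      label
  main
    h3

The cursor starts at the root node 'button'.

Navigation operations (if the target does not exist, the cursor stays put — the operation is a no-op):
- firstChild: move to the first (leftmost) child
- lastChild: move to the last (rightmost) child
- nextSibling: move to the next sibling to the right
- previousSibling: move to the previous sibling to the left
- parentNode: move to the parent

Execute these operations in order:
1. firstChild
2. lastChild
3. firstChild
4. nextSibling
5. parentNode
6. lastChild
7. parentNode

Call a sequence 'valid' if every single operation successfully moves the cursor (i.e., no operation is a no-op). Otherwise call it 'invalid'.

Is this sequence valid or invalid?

After 1 (firstChild): header
After 2 (lastChild): td
After 3 (firstChild): label
After 4 (nextSibling): label (no-op, stayed)
After 5 (parentNode): td
After 6 (lastChild): label
After 7 (parentNode): td

Answer: invalid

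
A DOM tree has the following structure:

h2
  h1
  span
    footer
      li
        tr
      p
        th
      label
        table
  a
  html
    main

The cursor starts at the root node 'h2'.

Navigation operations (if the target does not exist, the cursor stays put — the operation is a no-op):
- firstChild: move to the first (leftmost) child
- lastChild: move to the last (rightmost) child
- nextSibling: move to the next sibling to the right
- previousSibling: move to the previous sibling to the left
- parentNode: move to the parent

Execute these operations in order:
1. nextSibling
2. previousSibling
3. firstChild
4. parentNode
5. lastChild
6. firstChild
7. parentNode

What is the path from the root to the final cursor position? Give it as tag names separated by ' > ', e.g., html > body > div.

After 1 (nextSibling): h2 (no-op, stayed)
After 2 (previousSibling): h2 (no-op, stayed)
After 3 (firstChild): h1
After 4 (parentNode): h2
After 5 (lastChild): html
After 6 (firstChild): main
After 7 (parentNode): html

Answer: h2 > html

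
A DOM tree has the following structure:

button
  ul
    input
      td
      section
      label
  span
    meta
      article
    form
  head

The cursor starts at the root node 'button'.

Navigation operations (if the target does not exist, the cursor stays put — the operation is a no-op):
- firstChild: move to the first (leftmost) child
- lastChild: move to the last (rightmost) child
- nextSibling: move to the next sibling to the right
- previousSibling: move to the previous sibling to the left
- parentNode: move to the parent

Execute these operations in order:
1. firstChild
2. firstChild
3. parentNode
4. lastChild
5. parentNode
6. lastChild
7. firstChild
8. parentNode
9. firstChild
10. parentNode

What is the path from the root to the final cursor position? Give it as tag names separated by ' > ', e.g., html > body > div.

Answer: button > ul > input

Derivation:
After 1 (firstChild): ul
After 2 (firstChild): input
After 3 (parentNode): ul
After 4 (lastChild): input
After 5 (parentNode): ul
After 6 (lastChild): input
After 7 (firstChild): td
After 8 (parentNode): input
After 9 (firstChild): td
After 10 (parentNode): input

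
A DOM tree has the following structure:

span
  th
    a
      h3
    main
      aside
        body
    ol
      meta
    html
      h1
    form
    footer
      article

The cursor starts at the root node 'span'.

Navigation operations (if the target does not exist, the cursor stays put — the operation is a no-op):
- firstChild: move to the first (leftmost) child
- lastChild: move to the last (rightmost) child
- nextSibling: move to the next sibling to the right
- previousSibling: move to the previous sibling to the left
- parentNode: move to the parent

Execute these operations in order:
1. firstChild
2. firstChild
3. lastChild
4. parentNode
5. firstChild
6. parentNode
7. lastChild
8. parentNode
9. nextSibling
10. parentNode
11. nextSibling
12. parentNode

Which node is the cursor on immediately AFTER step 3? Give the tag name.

After 1 (firstChild): th
After 2 (firstChild): a
After 3 (lastChild): h3

Answer: h3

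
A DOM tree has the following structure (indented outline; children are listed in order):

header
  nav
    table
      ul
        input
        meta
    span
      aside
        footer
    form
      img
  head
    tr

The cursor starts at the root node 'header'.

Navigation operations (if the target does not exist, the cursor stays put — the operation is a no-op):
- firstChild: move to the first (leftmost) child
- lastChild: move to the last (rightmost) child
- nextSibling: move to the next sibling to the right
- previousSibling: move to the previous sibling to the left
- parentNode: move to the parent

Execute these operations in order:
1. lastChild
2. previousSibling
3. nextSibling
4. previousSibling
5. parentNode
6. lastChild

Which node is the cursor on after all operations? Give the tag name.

After 1 (lastChild): head
After 2 (previousSibling): nav
After 3 (nextSibling): head
After 4 (previousSibling): nav
After 5 (parentNode): header
After 6 (lastChild): head

Answer: head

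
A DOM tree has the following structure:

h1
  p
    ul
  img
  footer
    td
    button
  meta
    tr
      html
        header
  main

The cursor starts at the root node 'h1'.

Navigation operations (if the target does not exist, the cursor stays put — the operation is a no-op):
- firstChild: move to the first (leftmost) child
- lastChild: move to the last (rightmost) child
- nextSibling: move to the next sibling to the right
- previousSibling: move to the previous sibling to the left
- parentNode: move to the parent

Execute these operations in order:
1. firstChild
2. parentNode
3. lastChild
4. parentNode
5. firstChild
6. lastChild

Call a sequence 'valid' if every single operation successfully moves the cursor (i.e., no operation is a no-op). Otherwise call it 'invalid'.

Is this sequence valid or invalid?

Answer: valid

Derivation:
After 1 (firstChild): p
After 2 (parentNode): h1
After 3 (lastChild): main
After 4 (parentNode): h1
After 5 (firstChild): p
After 6 (lastChild): ul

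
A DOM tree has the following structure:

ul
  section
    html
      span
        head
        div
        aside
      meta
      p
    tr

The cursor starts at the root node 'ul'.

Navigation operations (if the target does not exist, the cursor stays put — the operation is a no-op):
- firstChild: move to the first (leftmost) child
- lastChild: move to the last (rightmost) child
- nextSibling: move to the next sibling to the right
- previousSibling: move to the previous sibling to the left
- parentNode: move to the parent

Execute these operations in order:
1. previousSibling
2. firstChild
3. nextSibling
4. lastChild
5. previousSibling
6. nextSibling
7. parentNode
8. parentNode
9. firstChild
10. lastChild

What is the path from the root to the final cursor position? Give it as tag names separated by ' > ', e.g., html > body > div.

Answer: ul > section > tr

Derivation:
After 1 (previousSibling): ul (no-op, stayed)
After 2 (firstChild): section
After 3 (nextSibling): section (no-op, stayed)
After 4 (lastChild): tr
After 5 (previousSibling): html
After 6 (nextSibling): tr
After 7 (parentNode): section
After 8 (parentNode): ul
After 9 (firstChild): section
After 10 (lastChild): tr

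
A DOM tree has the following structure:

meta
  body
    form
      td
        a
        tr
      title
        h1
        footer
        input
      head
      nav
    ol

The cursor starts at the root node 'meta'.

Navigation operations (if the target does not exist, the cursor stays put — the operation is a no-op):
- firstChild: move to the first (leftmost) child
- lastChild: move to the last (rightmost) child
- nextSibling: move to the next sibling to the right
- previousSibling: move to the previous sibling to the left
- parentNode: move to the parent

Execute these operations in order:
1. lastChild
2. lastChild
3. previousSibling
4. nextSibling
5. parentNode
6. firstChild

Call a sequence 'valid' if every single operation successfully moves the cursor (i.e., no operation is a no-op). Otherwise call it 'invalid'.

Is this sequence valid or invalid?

Answer: valid

Derivation:
After 1 (lastChild): body
After 2 (lastChild): ol
After 3 (previousSibling): form
After 4 (nextSibling): ol
After 5 (parentNode): body
After 6 (firstChild): form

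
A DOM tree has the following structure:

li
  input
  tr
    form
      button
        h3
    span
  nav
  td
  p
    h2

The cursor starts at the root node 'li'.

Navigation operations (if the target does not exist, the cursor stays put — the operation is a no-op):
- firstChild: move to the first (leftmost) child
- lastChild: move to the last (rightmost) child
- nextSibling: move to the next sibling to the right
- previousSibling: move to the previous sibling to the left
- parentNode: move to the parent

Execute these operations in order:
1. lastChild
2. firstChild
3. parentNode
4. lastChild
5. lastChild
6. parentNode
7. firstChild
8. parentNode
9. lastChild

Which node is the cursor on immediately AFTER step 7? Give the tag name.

After 1 (lastChild): p
After 2 (firstChild): h2
After 3 (parentNode): p
After 4 (lastChild): h2
After 5 (lastChild): h2 (no-op, stayed)
After 6 (parentNode): p
After 7 (firstChild): h2

Answer: h2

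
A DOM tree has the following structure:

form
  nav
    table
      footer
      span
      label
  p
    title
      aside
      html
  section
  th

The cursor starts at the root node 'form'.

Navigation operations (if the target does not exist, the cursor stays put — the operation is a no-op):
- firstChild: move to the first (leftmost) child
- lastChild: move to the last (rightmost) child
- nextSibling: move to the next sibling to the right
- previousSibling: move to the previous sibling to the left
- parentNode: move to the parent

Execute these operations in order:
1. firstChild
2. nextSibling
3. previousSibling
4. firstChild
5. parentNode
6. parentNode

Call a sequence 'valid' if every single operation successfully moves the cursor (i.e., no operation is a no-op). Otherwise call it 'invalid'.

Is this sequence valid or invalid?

Answer: valid

Derivation:
After 1 (firstChild): nav
After 2 (nextSibling): p
After 3 (previousSibling): nav
After 4 (firstChild): table
After 5 (parentNode): nav
After 6 (parentNode): form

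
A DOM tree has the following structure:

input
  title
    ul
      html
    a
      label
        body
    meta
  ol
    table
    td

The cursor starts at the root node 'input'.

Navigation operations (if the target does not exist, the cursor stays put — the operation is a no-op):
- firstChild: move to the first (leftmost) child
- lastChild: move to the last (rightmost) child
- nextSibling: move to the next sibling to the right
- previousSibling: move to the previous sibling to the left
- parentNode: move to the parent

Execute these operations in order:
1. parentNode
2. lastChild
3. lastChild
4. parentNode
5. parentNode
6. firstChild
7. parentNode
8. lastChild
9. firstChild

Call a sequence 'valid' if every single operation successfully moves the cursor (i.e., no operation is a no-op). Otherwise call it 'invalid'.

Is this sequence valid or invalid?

After 1 (parentNode): input (no-op, stayed)
After 2 (lastChild): ol
After 3 (lastChild): td
After 4 (parentNode): ol
After 5 (parentNode): input
After 6 (firstChild): title
After 7 (parentNode): input
After 8 (lastChild): ol
After 9 (firstChild): table

Answer: invalid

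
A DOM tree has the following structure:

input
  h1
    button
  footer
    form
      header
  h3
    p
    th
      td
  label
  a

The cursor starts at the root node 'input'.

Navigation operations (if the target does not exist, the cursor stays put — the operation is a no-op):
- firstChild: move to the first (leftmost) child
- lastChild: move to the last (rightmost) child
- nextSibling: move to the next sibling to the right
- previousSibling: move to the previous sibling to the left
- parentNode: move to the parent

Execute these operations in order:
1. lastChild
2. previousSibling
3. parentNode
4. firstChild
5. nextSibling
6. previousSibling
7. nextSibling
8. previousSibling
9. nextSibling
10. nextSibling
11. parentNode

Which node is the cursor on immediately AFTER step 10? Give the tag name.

Answer: h3

Derivation:
After 1 (lastChild): a
After 2 (previousSibling): label
After 3 (parentNode): input
After 4 (firstChild): h1
After 5 (nextSibling): footer
After 6 (previousSibling): h1
After 7 (nextSibling): footer
After 8 (previousSibling): h1
After 9 (nextSibling): footer
After 10 (nextSibling): h3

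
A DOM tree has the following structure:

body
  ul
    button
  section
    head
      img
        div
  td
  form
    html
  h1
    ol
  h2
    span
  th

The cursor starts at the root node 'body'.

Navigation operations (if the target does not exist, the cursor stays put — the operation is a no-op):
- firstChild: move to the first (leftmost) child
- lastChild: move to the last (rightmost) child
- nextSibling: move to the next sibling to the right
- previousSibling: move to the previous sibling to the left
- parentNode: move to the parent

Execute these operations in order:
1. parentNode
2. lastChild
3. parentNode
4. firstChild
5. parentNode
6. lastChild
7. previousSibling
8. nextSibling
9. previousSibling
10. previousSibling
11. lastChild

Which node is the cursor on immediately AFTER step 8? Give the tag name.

After 1 (parentNode): body (no-op, stayed)
After 2 (lastChild): th
After 3 (parentNode): body
After 4 (firstChild): ul
After 5 (parentNode): body
After 6 (lastChild): th
After 7 (previousSibling): h2
After 8 (nextSibling): th

Answer: th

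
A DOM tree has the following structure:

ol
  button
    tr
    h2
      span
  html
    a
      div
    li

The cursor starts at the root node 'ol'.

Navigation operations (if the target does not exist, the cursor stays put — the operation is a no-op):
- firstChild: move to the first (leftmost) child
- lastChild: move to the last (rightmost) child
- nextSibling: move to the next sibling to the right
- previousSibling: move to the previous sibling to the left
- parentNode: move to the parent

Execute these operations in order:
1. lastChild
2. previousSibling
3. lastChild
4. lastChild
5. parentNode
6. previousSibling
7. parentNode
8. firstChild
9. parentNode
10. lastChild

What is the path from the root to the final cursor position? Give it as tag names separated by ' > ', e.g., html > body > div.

After 1 (lastChild): html
After 2 (previousSibling): button
After 3 (lastChild): h2
After 4 (lastChild): span
After 5 (parentNode): h2
After 6 (previousSibling): tr
After 7 (parentNode): button
After 8 (firstChild): tr
After 9 (parentNode): button
After 10 (lastChild): h2

Answer: ol > button > h2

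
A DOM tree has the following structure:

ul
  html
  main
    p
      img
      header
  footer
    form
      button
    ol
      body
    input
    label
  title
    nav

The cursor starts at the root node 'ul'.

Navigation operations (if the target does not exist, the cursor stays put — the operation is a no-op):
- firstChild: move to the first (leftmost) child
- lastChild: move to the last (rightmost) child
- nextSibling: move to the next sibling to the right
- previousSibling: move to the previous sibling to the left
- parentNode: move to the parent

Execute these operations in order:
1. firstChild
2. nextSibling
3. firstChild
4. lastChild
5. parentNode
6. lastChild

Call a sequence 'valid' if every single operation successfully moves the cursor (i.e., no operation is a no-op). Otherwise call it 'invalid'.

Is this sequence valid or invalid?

After 1 (firstChild): html
After 2 (nextSibling): main
After 3 (firstChild): p
After 4 (lastChild): header
After 5 (parentNode): p
After 6 (lastChild): header

Answer: valid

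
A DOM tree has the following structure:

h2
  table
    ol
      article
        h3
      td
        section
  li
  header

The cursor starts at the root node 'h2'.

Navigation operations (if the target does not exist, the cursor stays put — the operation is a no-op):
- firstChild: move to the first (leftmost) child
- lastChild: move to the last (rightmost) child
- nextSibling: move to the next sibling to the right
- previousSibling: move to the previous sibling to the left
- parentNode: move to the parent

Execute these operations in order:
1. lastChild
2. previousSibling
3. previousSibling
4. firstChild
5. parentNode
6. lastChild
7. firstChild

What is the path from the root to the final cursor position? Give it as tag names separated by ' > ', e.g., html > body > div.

Answer: h2 > table > ol > article

Derivation:
After 1 (lastChild): header
After 2 (previousSibling): li
After 3 (previousSibling): table
After 4 (firstChild): ol
After 5 (parentNode): table
After 6 (lastChild): ol
After 7 (firstChild): article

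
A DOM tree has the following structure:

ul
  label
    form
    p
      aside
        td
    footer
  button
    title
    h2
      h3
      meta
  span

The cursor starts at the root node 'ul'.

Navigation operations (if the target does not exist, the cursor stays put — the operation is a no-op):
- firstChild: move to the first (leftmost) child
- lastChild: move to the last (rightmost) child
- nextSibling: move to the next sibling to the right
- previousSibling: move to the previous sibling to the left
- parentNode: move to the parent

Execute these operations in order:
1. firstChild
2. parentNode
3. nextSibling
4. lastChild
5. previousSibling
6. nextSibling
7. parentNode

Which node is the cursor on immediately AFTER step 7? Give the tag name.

Answer: ul

Derivation:
After 1 (firstChild): label
After 2 (parentNode): ul
After 3 (nextSibling): ul (no-op, stayed)
After 4 (lastChild): span
After 5 (previousSibling): button
After 6 (nextSibling): span
After 7 (parentNode): ul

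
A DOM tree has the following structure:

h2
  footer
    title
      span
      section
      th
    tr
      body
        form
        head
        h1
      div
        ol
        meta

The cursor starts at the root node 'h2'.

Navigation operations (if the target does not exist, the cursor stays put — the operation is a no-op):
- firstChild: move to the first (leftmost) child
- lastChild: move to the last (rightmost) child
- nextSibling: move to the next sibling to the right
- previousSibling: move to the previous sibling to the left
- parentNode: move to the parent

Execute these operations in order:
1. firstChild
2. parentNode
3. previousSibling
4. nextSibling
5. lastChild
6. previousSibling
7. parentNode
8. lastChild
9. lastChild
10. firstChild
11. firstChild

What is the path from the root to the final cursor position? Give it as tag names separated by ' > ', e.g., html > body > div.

After 1 (firstChild): footer
After 2 (parentNode): h2
After 3 (previousSibling): h2 (no-op, stayed)
After 4 (nextSibling): h2 (no-op, stayed)
After 5 (lastChild): footer
After 6 (previousSibling): footer (no-op, stayed)
After 7 (parentNode): h2
After 8 (lastChild): footer
After 9 (lastChild): tr
After 10 (firstChild): body
After 11 (firstChild): form

Answer: h2 > footer > tr > body > form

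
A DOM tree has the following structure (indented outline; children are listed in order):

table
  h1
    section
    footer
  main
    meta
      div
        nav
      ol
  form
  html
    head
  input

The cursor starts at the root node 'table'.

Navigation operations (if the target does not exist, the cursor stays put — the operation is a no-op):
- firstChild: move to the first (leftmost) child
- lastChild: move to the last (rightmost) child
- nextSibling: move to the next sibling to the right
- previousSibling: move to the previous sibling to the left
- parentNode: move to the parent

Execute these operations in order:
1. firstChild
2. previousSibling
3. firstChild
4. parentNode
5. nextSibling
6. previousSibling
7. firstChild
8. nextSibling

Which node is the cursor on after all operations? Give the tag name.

Answer: footer

Derivation:
After 1 (firstChild): h1
After 2 (previousSibling): h1 (no-op, stayed)
After 3 (firstChild): section
After 4 (parentNode): h1
After 5 (nextSibling): main
After 6 (previousSibling): h1
After 7 (firstChild): section
After 8 (nextSibling): footer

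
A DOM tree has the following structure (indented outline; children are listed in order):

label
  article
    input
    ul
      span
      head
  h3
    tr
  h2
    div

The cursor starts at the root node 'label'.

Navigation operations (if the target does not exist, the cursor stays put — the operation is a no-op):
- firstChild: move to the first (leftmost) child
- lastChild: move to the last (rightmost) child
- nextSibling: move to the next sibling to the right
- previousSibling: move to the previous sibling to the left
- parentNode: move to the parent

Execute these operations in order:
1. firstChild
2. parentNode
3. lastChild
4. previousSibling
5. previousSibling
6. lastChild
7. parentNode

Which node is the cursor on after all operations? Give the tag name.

After 1 (firstChild): article
After 2 (parentNode): label
After 3 (lastChild): h2
After 4 (previousSibling): h3
After 5 (previousSibling): article
After 6 (lastChild): ul
After 7 (parentNode): article

Answer: article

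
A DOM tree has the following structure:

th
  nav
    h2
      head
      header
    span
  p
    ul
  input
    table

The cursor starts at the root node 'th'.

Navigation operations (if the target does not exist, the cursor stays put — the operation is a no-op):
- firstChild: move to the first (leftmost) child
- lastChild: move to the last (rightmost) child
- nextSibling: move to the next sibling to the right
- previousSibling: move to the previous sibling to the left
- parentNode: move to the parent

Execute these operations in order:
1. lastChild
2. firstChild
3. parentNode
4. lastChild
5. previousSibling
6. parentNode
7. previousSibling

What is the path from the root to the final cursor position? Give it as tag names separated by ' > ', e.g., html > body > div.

Answer: th > p

Derivation:
After 1 (lastChild): input
After 2 (firstChild): table
After 3 (parentNode): input
After 4 (lastChild): table
After 5 (previousSibling): table (no-op, stayed)
After 6 (parentNode): input
After 7 (previousSibling): p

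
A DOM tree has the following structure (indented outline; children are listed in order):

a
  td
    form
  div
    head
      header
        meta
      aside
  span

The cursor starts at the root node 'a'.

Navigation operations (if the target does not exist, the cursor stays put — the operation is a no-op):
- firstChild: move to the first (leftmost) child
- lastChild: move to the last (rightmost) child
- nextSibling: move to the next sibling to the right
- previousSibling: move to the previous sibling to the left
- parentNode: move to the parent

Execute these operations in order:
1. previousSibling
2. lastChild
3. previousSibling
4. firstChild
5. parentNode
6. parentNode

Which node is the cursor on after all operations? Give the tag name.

After 1 (previousSibling): a (no-op, stayed)
After 2 (lastChild): span
After 3 (previousSibling): div
After 4 (firstChild): head
After 5 (parentNode): div
After 6 (parentNode): a

Answer: a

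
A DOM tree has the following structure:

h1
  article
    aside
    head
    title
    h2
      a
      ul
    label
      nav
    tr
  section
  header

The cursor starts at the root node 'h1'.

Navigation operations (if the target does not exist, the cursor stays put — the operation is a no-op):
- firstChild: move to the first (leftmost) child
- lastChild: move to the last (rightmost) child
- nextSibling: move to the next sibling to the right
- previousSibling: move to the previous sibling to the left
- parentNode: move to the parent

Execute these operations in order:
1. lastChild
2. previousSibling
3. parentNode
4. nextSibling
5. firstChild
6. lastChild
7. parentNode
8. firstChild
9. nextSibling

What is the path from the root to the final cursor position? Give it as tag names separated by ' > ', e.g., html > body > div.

Answer: h1 > article > head

Derivation:
After 1 (lastChild): header
After 2 (previousSibling): section
After 3 (parentNode): h1
After 4 (nextSibling): h1 (no-op, stayed)
After 5 (firstChild): article
After 6 (lastChild): tr
After 7 (parentNode): article
After 8 (firstChild): aside
After 9 (nextSibling): head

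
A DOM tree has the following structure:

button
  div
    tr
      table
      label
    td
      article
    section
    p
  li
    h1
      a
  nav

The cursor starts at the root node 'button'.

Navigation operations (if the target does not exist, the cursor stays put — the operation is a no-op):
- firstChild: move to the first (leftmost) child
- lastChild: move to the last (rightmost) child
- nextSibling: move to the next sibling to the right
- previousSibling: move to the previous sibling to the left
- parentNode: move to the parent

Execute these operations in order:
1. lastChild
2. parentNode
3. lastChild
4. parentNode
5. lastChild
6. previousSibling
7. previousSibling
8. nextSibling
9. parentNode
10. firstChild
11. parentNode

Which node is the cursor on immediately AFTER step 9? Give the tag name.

After 1 (lastChild): nav
After 2 (parentNode): button
After 3 (lastChild): nav
After 4 (parentNode): button
After 5 (lastChild): nav
After 6 (previousSibling): li
After 7 (previousSibling): div
After 8 (nextSibling): li
After 9 (parentNode): button

Answer: button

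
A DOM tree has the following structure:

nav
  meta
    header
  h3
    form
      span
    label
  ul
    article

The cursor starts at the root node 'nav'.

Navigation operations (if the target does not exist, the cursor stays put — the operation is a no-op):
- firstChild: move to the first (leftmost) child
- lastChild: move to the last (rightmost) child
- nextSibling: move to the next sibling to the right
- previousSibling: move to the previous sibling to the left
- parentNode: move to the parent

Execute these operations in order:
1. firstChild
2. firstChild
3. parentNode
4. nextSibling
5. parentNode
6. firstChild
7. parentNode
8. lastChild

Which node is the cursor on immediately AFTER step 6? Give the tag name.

After 1 (firstChild): meta
After 2 (firstChild): header
After 3 (parentNode): meta
After 4 (nextSibling): h3
After 5 (parentNode): nav
After 6 (firstChild): meta

Answer: meta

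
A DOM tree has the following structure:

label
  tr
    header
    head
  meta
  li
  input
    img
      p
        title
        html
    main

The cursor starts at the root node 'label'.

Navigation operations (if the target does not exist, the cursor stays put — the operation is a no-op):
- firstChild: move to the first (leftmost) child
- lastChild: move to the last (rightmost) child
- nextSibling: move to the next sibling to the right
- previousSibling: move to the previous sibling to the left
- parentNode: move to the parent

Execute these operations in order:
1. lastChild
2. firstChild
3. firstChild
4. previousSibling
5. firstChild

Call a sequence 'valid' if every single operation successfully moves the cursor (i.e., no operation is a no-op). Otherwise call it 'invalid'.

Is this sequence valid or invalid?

After 1 (lastChild): input
After 2 (firstChild): img
After 3 (firstChild): p
After 4 (previousSibling): p (no-op, stayed)
After 5 (firstChild): title

Answer: invalid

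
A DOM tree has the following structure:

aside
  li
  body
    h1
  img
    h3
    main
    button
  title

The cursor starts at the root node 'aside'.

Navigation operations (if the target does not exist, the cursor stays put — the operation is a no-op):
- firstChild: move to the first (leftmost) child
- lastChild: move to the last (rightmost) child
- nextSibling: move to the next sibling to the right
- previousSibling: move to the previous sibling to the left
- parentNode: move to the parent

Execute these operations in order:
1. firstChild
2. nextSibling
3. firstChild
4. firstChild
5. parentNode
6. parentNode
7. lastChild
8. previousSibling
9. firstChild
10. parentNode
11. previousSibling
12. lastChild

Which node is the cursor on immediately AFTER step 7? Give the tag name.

Answer: title

Derivation:
After 1 (firstChild): li
After 2 (nextSibling): body
After 3 (firstChild): h1
After 4 (firstChild): h1 (no-op, stayed)
After 5 (parentNode): body
After 6 (parentNode): aside
After 7 (lastChild): title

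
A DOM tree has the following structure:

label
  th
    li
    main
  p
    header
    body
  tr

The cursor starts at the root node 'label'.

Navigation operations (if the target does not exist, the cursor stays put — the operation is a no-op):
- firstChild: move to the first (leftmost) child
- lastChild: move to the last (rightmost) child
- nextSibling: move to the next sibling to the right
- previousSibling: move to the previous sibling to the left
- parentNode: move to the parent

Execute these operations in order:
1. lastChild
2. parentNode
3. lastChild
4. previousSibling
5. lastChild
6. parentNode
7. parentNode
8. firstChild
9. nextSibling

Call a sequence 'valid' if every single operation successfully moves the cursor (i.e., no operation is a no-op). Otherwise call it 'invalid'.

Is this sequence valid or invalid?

After 1 (lastChild): tr
After 2 (parentNode): label
After 3 (lastChild): tr
After 4 (previousSibling): p
After 5 (lastChild): body
After 6 (parentNode): p
After 7 (parentNode): label
After 8 (firstChild): th
After 9 (nextSibling): p

Answer: valid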